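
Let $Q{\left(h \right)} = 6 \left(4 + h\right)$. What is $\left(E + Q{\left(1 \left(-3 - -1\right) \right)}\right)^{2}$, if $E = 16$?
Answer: $784$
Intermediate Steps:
$Q{\left(h \right)} = 24 + 6 h$
$\left(E + Q{\left(1 \left(-3 - -1\right) \right)}\right)^{2} = \left(16 + \left(24 + 6 \cdot 1 \left(-3 - -1\right)\right)\right)^{2} = \left(16 + \left(24 + 6 \cdot 1 \left(-3 + 1\right)\right)\right)^{2} = \left(16 + \left(24 + 6 \cdot 1 \left(-2\right)\right)\right)^{2} = \left(16 + \left(24 + 6 \left(-2\right)\right)\right)^{2} = \left(16 + \left(24 - 12\right)\right)^{2} = \left(16 + 12\right)^{2} = 28^{2} = 784$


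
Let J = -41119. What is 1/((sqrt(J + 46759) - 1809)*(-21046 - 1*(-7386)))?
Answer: 603/14875016020 + sqrt(1410)/22312524030 ≈ 4.2221e-8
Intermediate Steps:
1/((sqrt(J + 46759) - 1809)*(-21046 - 1*(-7386))) = 1/((sqrt(-41119 + 46759) - 1809)*(-21046 - 1*(-7386))) = 1/((sqrt(5640) - 1809)*(-21046 + 7386)) = 1/(2*sqrt(1410) - 1809*(-13660)) = -1/13660/(-1809 + 2*sqrt(1410)) = -1/(13660*(-1809 + 2*sqrt(1410)))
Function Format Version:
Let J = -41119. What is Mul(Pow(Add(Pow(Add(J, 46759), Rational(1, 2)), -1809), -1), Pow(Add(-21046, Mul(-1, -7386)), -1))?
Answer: Add(Rational(603, 14875016020), Mul(Rational(1, 22312524030), Pow(1410, Rational(1, 2)))) ≈ 4.2221e-8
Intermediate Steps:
Mul(Pow(Add(Pow(Add(J, 46759), Rational(1, 2)), -1809), -1), Pow(Add(-21046, Mul(-1, -7386)), -1)) = Mul(Pow(Add(Pow(Add(-41119, 46759), Rational(1, 2)), -1809), -1), Pow(Add(-21046, Mul(-1, -7386)), -1)) = Mul(Pow(Add(Pow(5640, Rational(1, 2)), -1809), -1), Pow(Add(-21046, 7386), -1)) = Mul(Pow(Add(Mul(2, Pow(1410, Rational(1, 2))), -1809), -1), Pow(-13660, -1)) = Mul(Pow(Add(-1809, Mul(2, Pow(1410, Rational(1, 2)))), -1), Rational(-1, 13660)) = Mul(Rational(-1, 13660), Pow(Add(-1809, Mul(2, Pow(1410, Rational(1, 2)))), -1))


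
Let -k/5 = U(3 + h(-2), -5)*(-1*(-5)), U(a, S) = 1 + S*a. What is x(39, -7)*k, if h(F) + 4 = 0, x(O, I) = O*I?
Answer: 40950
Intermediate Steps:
x(O, I) = I*O
h(F) = -4 (h(F) = -4 + 0 = -4)
k = -150 (k = -5*(1 - 5*(3 - 4))*(-1*(-5)) = -5*(1 - 5*(-1))*5 = -5*(1 + 5)*5 = -30*5 = -5*30 = -150)
x(39, -7)*k = -7*39*(-150) = -273*(-150) = 40950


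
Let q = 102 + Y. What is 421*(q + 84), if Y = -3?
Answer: 77043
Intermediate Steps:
q = 99 (q = 102 - 3 = 99)
421*(q + 84) = 421*(99 + 84) = 421*183 = 77043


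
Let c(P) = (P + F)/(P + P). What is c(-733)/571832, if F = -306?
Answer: 1039/838305712 ≈ 1.2394e-6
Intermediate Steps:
c(P) = (-306 + P)/(2*P) (c(P) = (P - 306)/(P + P) = (-306 + P)/((2*P)) = (-306 + P)*(1/(2*P)) = (-306 + P)/(2*P))
c(-733)/571832 = ((½)*(-306 - 733)/(-733))/571832 = ((½)*(-1/733)*(-1039))*(1/571832) = (1039/1466)*(1/571832) = 1039/838305712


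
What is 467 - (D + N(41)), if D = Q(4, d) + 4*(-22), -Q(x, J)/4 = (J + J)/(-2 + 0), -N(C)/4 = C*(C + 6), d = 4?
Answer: 8247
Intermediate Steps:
N(C) = -4*C*(6 + C) (N(C) = -4*C*(C + 6) = -4*C*(6 + C))
Q(x, J) = 4*J (Q(x, J) = -4*(J + J)/(-2 + 0) = -4*2*J/(-2) = -4*2*J*(-1)/2 = -(-4)*J = 4*J)
D = -72 (D = 4*4 + 4*(-22) = 16 - 88 = -72)
467 - (D + N(41)) = 467 - (-72 - 4*41*(6 + 41)) = 467 - (-72 - 4*41*47) = 467 - (-72 - 7708) = 467 - 1*(-7780) = 467 + 7780 = 8247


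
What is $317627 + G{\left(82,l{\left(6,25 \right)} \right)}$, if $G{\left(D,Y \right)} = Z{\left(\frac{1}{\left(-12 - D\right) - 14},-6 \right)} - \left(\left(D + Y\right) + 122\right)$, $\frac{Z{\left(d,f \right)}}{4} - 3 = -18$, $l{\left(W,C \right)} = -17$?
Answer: $317380$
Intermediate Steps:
$Z{\left(d,f \right)} = -60$ ($Z{\left(d,f \right)} = 12 + 4 \left(-18\right) = 12 - 72 = -60$)
$G{\left(D,Y \right)} = -182 - D - Y$ ($G{\left(D,Y \right)} = -60 - \left(\left(D + Y\right) + 122\right) = -60 - \left(122 + D + Y\right) = -182 - D - Y$)
$317627 + G{\left(82,l{\left(6,25 \right)} \right)} = 317627 - 247 = 317380$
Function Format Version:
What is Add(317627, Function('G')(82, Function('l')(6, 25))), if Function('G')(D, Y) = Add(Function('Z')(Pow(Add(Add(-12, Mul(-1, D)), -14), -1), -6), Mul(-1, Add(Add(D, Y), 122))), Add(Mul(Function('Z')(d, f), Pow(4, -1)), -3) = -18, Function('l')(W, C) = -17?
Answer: 317380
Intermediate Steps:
Function('Z')(d, f) = -60 (Function('Z')(d, f) = Add(12, Mul(4, -18)) = Add(12, -72) = -60)
Function('G')(D, Y) = Add(-182, Mul(-1, D), Mul(-1, Y)) (Function('G')(D, Y) = Add(-60, Mul(-1, Add(Add(D, Y), 122))) = Add(-60, Mul(-1, Add(122, D, Y))) = Add(-60, Add(-122, Mul(-1, D), Mul(-1, Y))) = Add(-182, Mul(-1, D), Mul(-1, Y)))
Add(317627, Function('G')(82, Function('l')(6, 25))) = Add(317627, Add(-182, Mul(-1, 82), Mul(-1, -17))) = Add(317627, Add(-182, -82, 17)) = Add(317627, -247) = 317380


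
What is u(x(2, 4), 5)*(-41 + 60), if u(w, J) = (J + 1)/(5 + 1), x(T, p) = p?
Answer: 19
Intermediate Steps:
u(w, J) = ⅙ + J/6 (u(w, J) = (1 + J)/6 = (1 + J)*(⅙) = ⅙ + J/6)
u(x(2, 4), 5)*(-41 + 60) = (⅙ + (⅙)*5)*(-41 + 60) = (⅙ + ⅚)*19 = 1*19 = 19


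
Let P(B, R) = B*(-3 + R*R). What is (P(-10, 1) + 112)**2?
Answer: 17424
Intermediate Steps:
P(B, R) = B*(-3 + R**2)
(P(-10, 1) + 112)**2 = (-10*(-3 + 1**2) + 112)**2 = (-10*(-3 + 1) + 112)**2 = (-10*(-2) + 112)**2 = (20 + 112)**2 = 132**2 = 17424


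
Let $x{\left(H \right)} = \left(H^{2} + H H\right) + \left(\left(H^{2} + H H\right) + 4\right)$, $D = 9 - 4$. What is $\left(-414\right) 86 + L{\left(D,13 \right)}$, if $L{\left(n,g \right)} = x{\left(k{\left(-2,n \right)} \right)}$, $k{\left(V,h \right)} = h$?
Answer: $-35500$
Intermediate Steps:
$D = 5$ ($D = 9 - 4 = 5$)
$x{\left(H \right)} = 4 + 4 H^{2}$ ($x{\left(H \right)} = \left(H^{2} + H^{2}\right) + \left(\left(H^{2} + H^{2}\right) + 4\right) = 2 H^{2} + \left(2 H^{2} + 4\right) = 2 H^{2} + \left(4 + 2 H^{2}\right) = 4 + 4 H^{2}$)
$L{\left(n,g \right)} = 4 + 4 n^{2}$
$\left(-414\right) 86 + L{\left(D,13 \right)} = \left(-414\right) 86 + \left(4 + 4 \cdot 5^{2}\right) = -35604 + \left(4 + 4 \cdot 25\right) = -35604 + \left(4 + 100\right) = -35604 + 104 = -35500$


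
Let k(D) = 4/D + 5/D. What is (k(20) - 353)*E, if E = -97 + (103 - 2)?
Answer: -7051/5 ≈ -1410.2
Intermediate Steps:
E = 4 (E = -97 + 101 = 4)
k(D) = 9/D
(k(20) - 353)*E = (9/20 - 353)*4 = -7051/20*4 = -7051/5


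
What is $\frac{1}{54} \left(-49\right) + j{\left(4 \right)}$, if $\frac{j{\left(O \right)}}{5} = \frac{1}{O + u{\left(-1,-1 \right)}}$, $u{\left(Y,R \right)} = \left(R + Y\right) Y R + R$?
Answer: $\frac{221}{54} \approx 4.0926$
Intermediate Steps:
$u{\left(Y,R \right)} = R + R Y \left(R + Y\right)$ ($u{\left(Y,R \right)} = Y \left(R + Y\right) R + R = R Y \left(R + Y\right) + R = R + R Y \left(R + Y\right)$)
$j{\left(O \right)} = \frac{5}{-3 + O}$ ($j{\left(O \right)} = \frac{5}{O - \left(1 + \left(-1\right)^{2} - -1\right)} = \frac{5}{O - \left(1 + 1 + 1\right)} = \frac{5}{O - 3} = \frac{5}{-3 + O}$)
$\frac{1}{54} \left(-49\right) + j{\left(4 \right)} = \frac{1}{54} \left(-49\right) + \frac{5}{-3 + 4} = \frac{1}{54} \left(-49\right) + \frac{5}{1} = - \frac{49}{54} + 5 \cdot 1 = - \frac{49}{54} + 5 = \frac{221}{54}$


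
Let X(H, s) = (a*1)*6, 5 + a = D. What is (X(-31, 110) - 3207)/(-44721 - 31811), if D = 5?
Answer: 3207/76532 ≈ 0.041904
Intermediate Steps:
a = 0 (a = -5 + 5 = 0)
X(H, s) = 0 (X(H, s) = (0*1)*6 = 0*6 = 0)
(X(-31, 110) - 3207)/(-44721 - 31811) = (0 - 3207)/(-44721 - 31811) = -3207/(-76532) = -3207*(-1/76532) = 3207/76532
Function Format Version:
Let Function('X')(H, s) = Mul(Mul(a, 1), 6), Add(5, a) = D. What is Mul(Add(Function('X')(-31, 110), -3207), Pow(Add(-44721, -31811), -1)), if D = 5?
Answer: Rational(3207, 76532) ≈ 0.041904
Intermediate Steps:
a = 0 (a = Add(-5, 5) = 0)
Function('X')(H, s) = 0 (Function('X')(H, s) = Mul(Mul(0, 1), 6) = Mul(0, 6) = 0)
Mul(Add(Function('X')(-31, 110), -3207), Pow(Add(-44721, -31811), -1)) = Mul(Add(0, -3207), Pow(Add(-44721, -31811), -1)) = Mul(-3207, Pow(-76532, -1)) = Mul(-3207, Rational(-1, 76532)) = Rational(3207, 76532)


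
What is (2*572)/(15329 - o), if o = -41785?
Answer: 572/28557 ≈ 0.020030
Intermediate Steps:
(2*572)/(15329 - o) = (2*572)/(15329 - 1*(-41785)) = 1144/(15329 + 41785) = 1144/57114 = 1144*(1/57114) = 572/28557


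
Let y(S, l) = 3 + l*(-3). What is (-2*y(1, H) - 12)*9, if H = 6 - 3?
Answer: 0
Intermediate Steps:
H = 3
y(S, l) = 3 - 3*l
(-2*y(1, H) - 12)*9 = (-2*(3 - 3*3) - 12)*9 = (-2*(3 - 9) - 12)*9 = (-2*(-6) - 12)*9 = (12 - 12)*9 = 0*9 = 0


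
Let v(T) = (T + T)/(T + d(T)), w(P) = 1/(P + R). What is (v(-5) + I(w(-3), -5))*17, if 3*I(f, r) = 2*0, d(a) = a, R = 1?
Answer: 17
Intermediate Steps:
w(P) = 1/(1 + P) (w(P) = 1/(P + 1) = 1/(1 + P))
I(f, r) = 0 (I(f, r) = (2*0)/3 = (⅓)*0 = 0)
v(T) = 1 (v(T) = (T + T)/(T + T) = (2*T)/((2*T)) = (2*T)*(1/(2*T)) = 1)
(v(-5) + I(w(-3), -5))*17 = (1 + 0)*17 = 1*17 = 17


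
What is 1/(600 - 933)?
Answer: -1/333 ≈ -0.0030030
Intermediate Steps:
1/(600 - 933) = 1/(-333) = -1/333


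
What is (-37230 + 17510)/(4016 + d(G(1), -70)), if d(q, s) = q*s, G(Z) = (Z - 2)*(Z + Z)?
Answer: -4930/1039 ≈ -4.7449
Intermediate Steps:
G(Z) = 2*Z*(-2 + Z) (G(Z) = (-2 + Z)*(2*Z) = 2*Z*(-2 + Z))
(-37230 + 17510)/(4016 + d(G(1), -70)) = (-37230 + 17510)/(4016 + (2*1*(-2 + 1))*(-70)) = -19720/(4016 + (2*1*(-1))*(-70)) = -19720/(4016 - 2*(-70)) = -19720/(4016 + 140) = -19720/4156 = -19720*1/4156 = -4930/1039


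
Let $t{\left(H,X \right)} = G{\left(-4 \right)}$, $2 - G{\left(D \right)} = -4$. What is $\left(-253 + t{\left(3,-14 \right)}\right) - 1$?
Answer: $-248$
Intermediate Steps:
$G{\left(D \right)} = 6$ ($G{\left(D \right)} = 2 - -4 = 2 + 4 = 6$)
$t{\left(H,X \right)} = 6$
$\left(-253 + t{\left(3,-14 \right)}\right) - 1 = \left(-253 + 6\right) - 1 = -247 - 1 = -248$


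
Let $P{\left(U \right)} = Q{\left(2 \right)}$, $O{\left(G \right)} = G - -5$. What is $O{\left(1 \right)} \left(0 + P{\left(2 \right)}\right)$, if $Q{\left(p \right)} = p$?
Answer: $12$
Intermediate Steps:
$O{\left(G \right)} = 5 + G$ ($O{\left(G \right)} = G + 5 = 5 + G$)
$P{\left(U \right)} = 2$
$O{\left(1 \right)} \left(0 + P{\left(2 \right)}\right) = \left(5 + 1\right) \left(0 + 2\right) = 6 \cdot 2 = 12$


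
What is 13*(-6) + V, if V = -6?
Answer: -84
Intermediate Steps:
13*(-6) + V = 13*(-6) - 6 = -78 - 6 = -84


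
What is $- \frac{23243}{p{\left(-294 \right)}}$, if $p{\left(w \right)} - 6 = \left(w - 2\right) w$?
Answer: $- \frac{23243}{87030} \approx -0.26707$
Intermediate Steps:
$p{\left(w \right)} = 6 + w \left(-2 + w\right)$ ($p{\left(w \right)} = 6 + \left(w - 2\right) w = 6 + \left(-2 + w\right) w = 6 + w \left(-2 + w\right)$)
$- \frac{23243}{p{\left(-294 \right)}} = - \frac{23243}{6 + \left(-294\right)^{2} - -588} = - \frac{23243}{6 + 86436 + 588} = - \frac{23243}{87030}$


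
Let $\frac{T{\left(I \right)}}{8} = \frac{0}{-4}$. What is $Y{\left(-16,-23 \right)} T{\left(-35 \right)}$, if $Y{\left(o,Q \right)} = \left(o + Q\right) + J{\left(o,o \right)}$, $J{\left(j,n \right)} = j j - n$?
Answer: $0$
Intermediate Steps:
$J{\left(j,n \right)} = j^{2} - n$
$Y{\left(o,Q \right)} = Q + o^{2}$ ($Y{\left(o,Q \right)} = \left(o + Q\right) + \left(o^{2} - o\right) = \left(Q + o\right) + \left(o^{2} - o\right) = Q + o^{2}$)
$T{\left(I \right)} = 0$ ($T{\left(I \right)} = 8 \frac{0}{-4} = 8 \cdot 0 \left(- \frac{1}{4}\right) = 8 \cdot 0 = 0$)
$Y{\left(-16,-23 \right)} T{\left(-35 \right)} = \left(-23 + \left(-16\right)^{2}\right) 0 = \left(-23 + 256\right) 0 = 233 \cdot 0 = 0$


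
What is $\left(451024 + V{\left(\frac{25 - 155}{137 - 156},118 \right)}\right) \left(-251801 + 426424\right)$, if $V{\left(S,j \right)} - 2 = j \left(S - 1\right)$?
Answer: $\frac{1498717962816}{19} \approx 7.888 \cdot 10^{10}$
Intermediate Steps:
$V{\left(S,j \right)} = 2 + j \left(-1 + S\right)$ ($V{\left(S,j \right)} = 2 + j \left(S - 1\right) = 2 + j \left(-1 + S\right)$)
$\left(451024 + V{\left(\frac{25 - 155}{137 - 156},118 \right)}\right) \left(-251801 + 426424\right) = \left(451024 + \left(2 - 118 + \frac{25 - 155}{137 - 156} \cdot 118\right)\right) \left(-251801 + 426424\right) = \left(451024 + \left(2 - 118 + - \frac{130}{-19} \cdot 118\right)\right) 174623 = \left(451024 + \left(2 - 118 + \left(-130\right) \left(- \frac{1}{19}\right) 118\right)\right) 174623 = \left(451024 + \left(2 - 118 + \frac{130}{19} \cdot 118\right)\right) 174623 = \left(451024 + \left(2 - 118 + \frac{15340}{19}\right)\right) 174623 = \left(451024 + \frac{13136}{19}\right) 174623 = \frac{8582592}{19} \cdot 174623 = \frac{1498717962816}{19}$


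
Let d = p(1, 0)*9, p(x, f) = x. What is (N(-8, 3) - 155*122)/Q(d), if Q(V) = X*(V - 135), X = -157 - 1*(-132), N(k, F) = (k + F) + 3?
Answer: -3152/525 ≈ -6.0038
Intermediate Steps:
N(k, F) = 3 + F + k (N(k, F) = (F + k) + 3 = 3 + F + k)
X = -25 (X = -157 + 132 = -25)
d = 9 (d = 1*9 = 9)
Q(V) = 3375 - 25*V (Q(V) = -25*(V - 135) = -25*(-135 + V) = 3375 - 25*V)
(N(-8, 3) - 155*122)/Q(d) = ((3 + 3 - 8) - 155*122)/(3375 - 25*9) = (-2 - 18910)/(3375 - 225) = -18912/3150 = -18912*1/3150 = -3152/525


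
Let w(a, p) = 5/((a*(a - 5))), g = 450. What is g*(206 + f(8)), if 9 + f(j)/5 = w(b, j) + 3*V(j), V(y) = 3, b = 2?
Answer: 90825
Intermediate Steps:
w(a, p) = 5/(a*(-5 + a)) (w(a, p) = 5/((a*(-5 + a))) = 5*(1/(a*(-5 + a))) = 5/(a*(-5 + a)))
f(j) = -25/6 (f(j) = -45 + 5*(5/(2*(-5 + 2)) + 3*3) = -45 + 5*(5*(½)/(-3) + 9) = -45 + 5*(5*(½)*(-⅓) + 9) = -45 + 5*(-⅚ + 9) = -45 + 5*(49/6) = -45 + 245/6 = -25/6)
g*(206 + f(8)) = 450*(206 - 25/6) = 450*(1211/6) = 90825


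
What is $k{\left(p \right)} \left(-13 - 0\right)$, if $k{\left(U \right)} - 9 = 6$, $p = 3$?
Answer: $-195$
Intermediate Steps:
$k{\left(U \right)} = 15$ ($k{\left(U \right)} = 9 + 6 = 15$)
$k{\left(p \right)} \left(-13 - 0\right) = 15 \left(-13 - 0\right) = 15 \left(-13 + 0\right) = 15 \left(-13\right) = -195$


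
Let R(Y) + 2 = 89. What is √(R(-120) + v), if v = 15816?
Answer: 3*√1767 ≈ 126.11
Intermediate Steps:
R(Y) = 87 (R(Y) = -2 + 89 = 87)
√(R(-120) + v) = √(87 + 15816) = √15903 = 3*√1767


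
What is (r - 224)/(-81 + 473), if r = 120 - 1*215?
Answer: -319/392 ≈ -0.81378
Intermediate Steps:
r = -95 (r = 120 - 215 = -95)
(r - 224)/(-81 + 473) = (-95 - 224)/(-81 + 473) = -319/392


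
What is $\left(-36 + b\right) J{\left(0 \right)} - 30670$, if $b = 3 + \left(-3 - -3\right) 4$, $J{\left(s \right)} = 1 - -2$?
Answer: $-30769$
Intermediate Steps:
$J{\left(s \right)} = 3$ ($J{\left(s \right)} = 1 + 2 = 3$)
$b = 3$ ($b = 3 + \left(-3 + 3\right) 4 = 3 + 0 \cdot 4 = 3 + 0 = 3$)
$\left(-36 + b\right) J{\left(0 \right)} - 30670 = \left(-36 + 3\right) 3 - 30670 = \left(-33\right) 3 - 30670 = -99 - 30670 = -30769$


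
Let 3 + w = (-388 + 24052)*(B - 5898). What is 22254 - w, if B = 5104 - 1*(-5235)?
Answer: -105069567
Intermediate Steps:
B = 10339 (B = 5104 + 5235 = 10339)
w = 105091821 (w = -3 + (-388 + 24052)*(10339 - 5898) = -3 + 23664*4441 = -3 + 105091824 = 105091821)
22254 - w = 22254 - 1*105091821 = 22254 - 105091821 = -105069567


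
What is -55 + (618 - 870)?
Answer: -307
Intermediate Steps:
-55 + (618 - 870) = -55 - 252 = -307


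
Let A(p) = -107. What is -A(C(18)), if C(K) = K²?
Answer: 107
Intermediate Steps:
-A(C(18)) = -1*(-107) = 107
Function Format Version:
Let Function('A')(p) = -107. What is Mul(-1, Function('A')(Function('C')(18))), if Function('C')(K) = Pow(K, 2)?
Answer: 107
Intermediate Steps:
Mul(-1, Function('A')(Function('C')(18))) = Mul(-1, -107) = 107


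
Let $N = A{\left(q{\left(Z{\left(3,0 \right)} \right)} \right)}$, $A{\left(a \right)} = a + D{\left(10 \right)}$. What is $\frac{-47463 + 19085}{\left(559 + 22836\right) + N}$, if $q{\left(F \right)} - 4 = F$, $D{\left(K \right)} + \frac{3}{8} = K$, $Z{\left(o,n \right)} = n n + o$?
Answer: $- \frac{227024}{187293} \approx -1.2121$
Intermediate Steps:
$Z{\left(o,n \right)} = o + n^{2}$ ($Z{\left(o,n \right)} = n^{2} + o = o + n^{2}$)
$D{\left(K \right)} = - \frac{3}{8} + K$
$q{\left(F \right)} = 4 + F$
$A{\left(a \right)} = \frac{77}{8} + a$ ($A{\left(a \right)} = a + \left(- \frac{3}{8} + 10\right) = a + \frac{77}{8} = \frac{77}{8} + a$)
$N = \frac{133}{8}$ ($N = \frac{77}{8} + \left(4 + \left(3 + 0^{2}\right)\right) = \frac{77}{8} + \left(4 + \left(3 + 0\right)\right) = \frac{77}{8} + \left(4 + 3\right) = \frac{77}{8} + 7 = \frac{133}{8} \approx 16.625$)
$\frac{-47463 + 19085}{\left(559 + 22836\right) + N} = \frac{-47463 + 19085}{\left(559 + 22836\right) + \frac{133}{8}} = - \frac{28378}{23395 + \frac{133}{8}} = - \frac{28378}{\frac{187293}{8}} = \left(-28378\right) \frac{8}{187293} = - \frac{227024}{187293}$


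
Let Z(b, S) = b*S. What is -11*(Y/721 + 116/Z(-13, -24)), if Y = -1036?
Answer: 94127/8034 ≈ 11.716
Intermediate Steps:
Z(b, S) = S*b
-11*(Y/721 + 116/Z(-13, -24)) = -11*(-1036/721 + 116/((-24*(-13)))) = -11*(-1036*1/721 + 116/312) = -11*(-148/103 + 116*(1/312)) = -11*(-148/103 + 29/78) = -11*(-8557/8034) = 94127/8034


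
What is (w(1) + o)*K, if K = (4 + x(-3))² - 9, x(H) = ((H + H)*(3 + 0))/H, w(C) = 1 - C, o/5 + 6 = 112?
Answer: 48230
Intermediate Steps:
o = 530 (o = -30 + 5*112 = -30 + 560 = 530)
x(H) = 6 (x(H) = ((2*H)*3)/H = (6*H)/H = 6)
K = 91 (K = (4 + 6)² - 9 = 10² - 9 = 100 - 9 = 91)
(w(1) + o)*K = ((1 - 1*1) + 530)*91 = ((1 - 1) + 530)*91 = (0 + 530)*91 = 530*91 = 48230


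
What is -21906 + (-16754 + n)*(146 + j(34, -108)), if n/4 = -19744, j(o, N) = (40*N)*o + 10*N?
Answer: 14150212314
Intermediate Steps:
j(o, N) = 10*N + 40*N*o (j(o, N) = 40*N*o + 10*N = 10*N + 40*N*o)
n = -78976 (n = 4*(-19744) = -78976)
-21906 + (-16754 + n)*(146 + j(34, -108)) = -21906 + (-16754 - 78976)*(146 + 10*(-108)*(1 + 4*34)) = -21906 - 95730*(146 + 10*(-108)*(1 + 136)) = -21906 - 95730*(146 + 10*(-108)*137) = -21906 - 95730*(146 - 147960) = -21906 - 95730*(-147814) = -21906 + 14150234220 = 14150212314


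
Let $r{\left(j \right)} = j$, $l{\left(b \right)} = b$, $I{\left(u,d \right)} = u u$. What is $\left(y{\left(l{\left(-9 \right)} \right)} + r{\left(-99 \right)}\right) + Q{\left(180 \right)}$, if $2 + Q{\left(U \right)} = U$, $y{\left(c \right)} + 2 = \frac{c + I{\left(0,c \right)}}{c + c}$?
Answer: $\frac{155}{2} \approx 77.5$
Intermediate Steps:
$I{\left(u,d \right)} = u^{2}$
$y{\left(c \right)} = - \frac{3}{2}$ ($y{\left(c \right)} = -2 + \frac{c + 0^{2}}{c + c} = -2 + \frac{c + 0}{2 c} = -2 + c \frac{1}{2 c} = -2 + \frac{1}{2} = - \frac{3}{2}$)
$Q{\left(U \right)} = -2 + U$
$\left(y{\left(l{\left(-9 \right)} \right)} + r{\left(-99 \right)}\right) + Q{\left(180 \right)} = \left(- \frac{3}{2} - 99\right) + \left(-2 + 180\right) = - \frac{201}{2} + 178 = \frac{155}{2}$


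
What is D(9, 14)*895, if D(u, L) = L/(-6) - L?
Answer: -43855/3 ≈ -14618.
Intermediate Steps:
D(u, L) = -7*L/6 (D(u, L) = L*(-⅙) - L = -L/6 - L = -7*L/6)
D(9, 14)*895 = -7/6*14*895 = -49/3*895 = -43855/3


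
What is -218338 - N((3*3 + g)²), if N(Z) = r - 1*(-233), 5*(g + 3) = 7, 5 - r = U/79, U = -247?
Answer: -17267751/79 ≈ -2.1858e+5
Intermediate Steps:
r = 642/79 (r = 5 - (-247)/79 = 5 - 1*(-247/79) = 5 + 247/79 = 642/79 ≈ 8.1266)
g = -8/5 (g = -3 + (⅕)*7 = -3 + 7/5 = -8/5 ≈ -1.6000)
N(Z) = 19049/79 (N(Z) = 642/79 - 1*(-233) = 642/79 + 233 = 19049/79)
-218338 - N((3*3 + g)²) = -218338 - 1*19049/79 = -218338 - 19049/79 = -17267751/79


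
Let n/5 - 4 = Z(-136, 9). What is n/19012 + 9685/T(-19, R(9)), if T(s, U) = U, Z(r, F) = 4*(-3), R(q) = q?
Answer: 46032715/42777 ≈ 1076.1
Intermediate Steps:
Z(r, F) = -12
n = -40 (n = 20 + 5*(-12) = 20 - 60 = -40)
n/19012 + 9685/T(-19, R(9)) = -40/19012 + 9685/9 = -40*1/19012 + 9685*(⅑) = -10/4753 + 9685/9 = 46032715/42777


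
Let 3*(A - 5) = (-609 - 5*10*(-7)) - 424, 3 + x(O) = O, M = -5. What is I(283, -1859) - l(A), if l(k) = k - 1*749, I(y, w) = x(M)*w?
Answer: 47531/3 ≈ 15844.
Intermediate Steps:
x(O) = -3 + O
I(y, w) = -8*w (I(y, w) = (-3 - 5)*w = -8*w)
A = -668/3 (A = 5 + ((-609 - 5*10*(-7)) - 424)/3 = 5 + ((-609 - 50*(-7)) - 424)/3 = 5 + ((-609 + 350) - 424)/3 = 5 + (-259 - 424)/3 = 5 + (⅓)*(-683) = 5 - 683/3 = -668/3 ≈ -222.67)
l(k) = -749 + k (l(k) = k - 749 = -749 + k)
I(283, -1859) - l(A) = -8*(-1859) - (-749 - 668/3) = 14872 - 1*(-2915/3) = 14872 + 2915/3 = 47531/3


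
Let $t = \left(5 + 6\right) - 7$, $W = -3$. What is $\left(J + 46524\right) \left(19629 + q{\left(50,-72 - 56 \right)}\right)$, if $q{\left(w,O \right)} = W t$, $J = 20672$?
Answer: $1318183932$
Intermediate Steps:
$t = 4$ ($t = 11 - 7 = 4$)
$q{\left(w,O \right)} = -12$ ($q{\left(w,O \right)} = \left(-3\right) 4 = -12$)
$\left(J + 46524\right) \left(19629 + q{\left(50,-72 - 56 \right)}\right) = \left(20672 + 46524\right) \left(19629 - 12\right) = 67196 \cdot 19617 = 1318183932$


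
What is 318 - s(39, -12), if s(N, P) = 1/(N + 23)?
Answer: 19715/62 ≈ 317.98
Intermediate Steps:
s(N, P) = 1/(23 + N)
318 - s(39, -12) = 318 - 1/(23 + 39) = 318 - 1/62 = 19715/62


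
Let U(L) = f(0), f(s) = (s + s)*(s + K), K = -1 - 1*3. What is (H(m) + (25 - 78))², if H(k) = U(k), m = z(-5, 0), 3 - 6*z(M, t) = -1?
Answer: 2809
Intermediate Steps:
K = -4 (K = -1 - 3 = -4)
f(s) = 2*s*(-4 + s) (f(s) = (s + s)*(s - 4) = (2*s)*(-4 + s) = 2*s*(-4 + s))
z(M, t) = ⅔ (z(M, t) = ½ - ⅙*(-1) = ½ + ⅙ = ⅔)
m = ⅔ ≈ 0.66667
U(L) = 0 (U(L) = 2*0*(-4 + 0) = 2*0*(-4) = 0)
H(k) = 0
(H(m) + (25 - 78))² = (0 + (25 - 78))² = (0 - 53)² = (-53)² = 2809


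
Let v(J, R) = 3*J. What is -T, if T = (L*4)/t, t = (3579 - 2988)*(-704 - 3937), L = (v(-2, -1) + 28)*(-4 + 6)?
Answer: 176/2742831 ≈ 6.4167e-5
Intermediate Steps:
L = 44 (L = (3*(-2) + 28)*(-4 + 6) = (-6 + 28)*2 = 22*2 = 44)
t = -2742831 (t = 591*(-4641) = -2742831)
T = -176/2742831 (T = (44*4)/(-2742831) = 176*(-1/2742831) = -176/2742831 ≈ -6.4167e-5)
-T = -1*(-176/2742831) = 176/2742831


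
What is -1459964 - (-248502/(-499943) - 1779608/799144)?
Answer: -72911692646310429/49940806099 ≈ -1.4600e+6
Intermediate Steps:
-1459964 - (-248502/(-499943) - 1779608/799144) = -1459964 - (-248502*(-1/499943) - 1779608*1/799144) = -1459964 - (248502/499943 - 222451/99893) = -1459964 - 1*(-86389210007/49940806099) = -1459964 + 86389210007/49940806099 = -72911692646310429/49940806099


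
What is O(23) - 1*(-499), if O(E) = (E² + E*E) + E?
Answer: 1580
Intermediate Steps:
O(E) = E + 2*E² (O(E) = (E² + E²) + E = 2*E² + E = E + 2*E²)
O(23) - 1*(-499) = 23*(1 + 2*23) - 1*(-499) = 23*(1 + 46) + 499 = 23*47 + 499 = 1081 + 499 = 1580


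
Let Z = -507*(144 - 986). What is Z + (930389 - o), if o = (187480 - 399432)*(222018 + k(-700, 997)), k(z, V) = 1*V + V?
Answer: 47481148707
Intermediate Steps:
k(z, V) = 2*V (k(z, V) = V + V = 2*V)
o = -47479791424 (o = (187480 - 399432)*(222018 + 2*997) = -211952*(222018 + 1994) = -211952*224012 = -47479791424)
Z = 426894 (Z = -507*(-842) = 426894)
Z + (930389 - o) = 426894 + (930389 - 1*(-47479791424)) = 426894 + (930389 + 47479791424) = 426894 + 47480721813 = 47481148707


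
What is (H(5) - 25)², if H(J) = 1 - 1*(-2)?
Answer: 484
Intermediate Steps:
H(J) = 3 (H(J) = 1 + 2 = 3)
(H(5) - 25)² = (3 - 25)² = (-22)² = 484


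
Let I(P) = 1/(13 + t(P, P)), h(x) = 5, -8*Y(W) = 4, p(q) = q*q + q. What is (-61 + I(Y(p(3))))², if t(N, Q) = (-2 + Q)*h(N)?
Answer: 3481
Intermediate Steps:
p(q) = q + q² (p(q) = q² + q = q + q²)
Y(W) = -½ (Y(W) = -⅛*4 = -½)
t(N, Q) = -10 + 5*Q (t(N, Q) = (-2 + Q)*5 = -10 + 5*Q)
I(P) = 1/(3 + 5*P) (I(P) = 1/(13 + (-10 + 5*P)) = 1/(3 + 5*P))
(-61 + I(Y(p(3))))² = (-61 + 1/(3 + 5*(-½)))² = (-61 + 1/(3 - 5/2))² = (-61 + 1/(½))² = (-61 + 2)² = (-59)² = 3481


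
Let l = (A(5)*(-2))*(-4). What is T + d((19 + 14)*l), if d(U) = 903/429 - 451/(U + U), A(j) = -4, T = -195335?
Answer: -5363054105/27456 ≈ -1.9533e+5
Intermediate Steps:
l = -32 (l = -4*(-2)*(-4) = 8*(-4) = -32)
d(U) = 301/143 - 451/(2*U) (d(U) = 903*(1/429) - 451*1/(2*U) = 301/143 - 451/(2*U))
T + d((19 + 14)*l) = -195335 + (-64493 + 602*((19 + 14)*(-32)))/(286*(((19 + 14)*(-32)))) = -195335 + (-64493 + 602*(33*(-32)))/(286*((33*(-32)))) = -195335 + (1/286)*(-64493 + 602*(-1056))/(-1056) = -195335 + (1/286)*(-1/1056)*(-64493 - 635712) = -195335 + (1/286)*(-1/1056)*(-700205) = -195335 + 63655/27456 = -5363054105/27456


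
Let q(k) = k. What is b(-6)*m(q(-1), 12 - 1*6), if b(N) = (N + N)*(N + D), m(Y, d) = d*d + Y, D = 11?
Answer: -2100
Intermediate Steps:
m(Y, d) = Y + d² (m(Y, d) = d² + Y = Y + d²)
b(N) = 2*N*(11 + N) (b(N) = (N + N)*(N + 11) = (2*N)*(11 + N) = 2*N*(11 + N))
b(-6)*m(q(-1), 12 - 1*6) = (2*(-6)*(11 - 6))*(-1 + (12 - 1*6)²) = (2*(-6)*5)*(-1 + (12 - 6)²) = -60*(-1 + 6²) = -60*(-1 + 36) = -60*35 = -2100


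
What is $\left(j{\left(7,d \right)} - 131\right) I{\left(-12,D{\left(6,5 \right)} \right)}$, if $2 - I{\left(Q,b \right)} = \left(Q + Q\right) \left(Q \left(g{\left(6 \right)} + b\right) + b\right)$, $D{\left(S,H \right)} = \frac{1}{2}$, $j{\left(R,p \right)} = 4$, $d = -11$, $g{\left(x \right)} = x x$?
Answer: $1333246$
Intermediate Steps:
$g{\left(x \right)} = x^{2}$
$D{\left(S,H \right)} = \frac{1}{2}$
$I{\left(Q,b \right)} = 2 - 2 Q \left(b + Q \left(36 + b\right)\right)$ ($I{\left(Q,b \right)} = 2 - \left(Q + Q\right) \left(Q \left(6^{2} + b\right) + b\right) = 2 - 2 Q \left(Q \left(36 + b\right) + b\right) = 2 - 2 Q \left(b + Q \left(36 + b\right)\right)$)
$\left(j{\left(7,d \right)} - 131\right) I{\left(-12,D{\left(6,5 \right)} \right)} = \left(4 - 131\right) \left(2 - 72 \left(-12\right)^{2} - \left(-24\right) \frac{1}{2} - 1 \left(-12\right)^{2}\right) = - 127 \left(2 - 10368 + 12 - 1 \cdot 144\right) = - 127 \left(2 - 10368 + 12 - 144\right) = \left(-127\right) \left(-10498\right) = 1333246$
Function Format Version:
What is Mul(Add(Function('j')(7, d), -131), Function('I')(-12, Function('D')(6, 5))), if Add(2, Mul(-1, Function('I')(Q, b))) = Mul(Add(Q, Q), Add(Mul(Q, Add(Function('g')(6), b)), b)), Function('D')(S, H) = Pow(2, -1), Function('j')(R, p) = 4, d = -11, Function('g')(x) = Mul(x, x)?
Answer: 1333246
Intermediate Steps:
Function('g')(x) = Pow(x, 2)
Function('D')(S, H) = Rational(1, 2)
Function('I')(Q, b) = Add(2, Mul(-2, Q, Add(b, Mul(Q, Add(36, b))))) (Function('I')(Q, b) = Add(2, Mul(-1, Mul(Add(Q, Q), Add(Mul(Q, Add(Pow(6, 2), b)), b)))) = Add(2, Mul(-1, Mul(Mul(2, Q), Add(Mul(Q, Add(36, b)), b)))) = Add(2, Mul(-1, Mul(Mul(2, Q), Add(b, Mul(Q, Add(36, b)))))) = Add(2, Mul(-1, Mul(2, Q, Add(b, Mul(Q, Add(36, b)))))) = Add(2, Mul(-2, Q, Add(b, Mul(Q, Add(36, b))))))
Mul(Add(Function('j')(7, d), -131), Function('I')(-12, Function('D')(6, 5))) = Mul(Add(4, -131), Add(2, Mul(-72, Pow(-12, 2)), Mul(-2, -12, Rational(1, 2)), Mul(-2, Rational(1, 2), Pow(-12, 2)))) = Mul(-127, Add(2, Mul(-72, 144), 12, Mul(-2, Rational(1, 2), 144))) = Mul(-127, Add(2, -10368, 12, -144)) = Mul(-127, -10498) = 1333246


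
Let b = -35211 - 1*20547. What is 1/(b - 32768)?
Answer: -1/88526 ≈ -1.1296e-5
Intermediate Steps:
b = -55758 (b = -35211 - 20547 = -55758)
1/(b - 32768) = 1/(-55758 - 32768) = 1/(-88526) = -1/88526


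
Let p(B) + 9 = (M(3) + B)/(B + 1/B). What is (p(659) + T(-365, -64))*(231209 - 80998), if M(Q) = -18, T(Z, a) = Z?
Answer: -24334039149339/434282 ≈ -5.6033e+7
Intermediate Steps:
p(B) = -9 + (-18 + B)/(B + 1/B)
(p(659) + T(-365, -64))*(231209 - 80998) = ((-9 - 18*659 - 8*659²)/(1 + 659²) - 365)*(231209 - 80998) = ((-9 - 11862 - 8*434281)/(1 + 434281) - 365)*150211 = ((-9 - 11862 - 3474248)/434282 - 365)*150211 = ((1/434282)*(-3486119) - 365)*150211 = (-3486119/434282 - 365)*150211 = -161999049/434282*150211 = -24334039149339/434282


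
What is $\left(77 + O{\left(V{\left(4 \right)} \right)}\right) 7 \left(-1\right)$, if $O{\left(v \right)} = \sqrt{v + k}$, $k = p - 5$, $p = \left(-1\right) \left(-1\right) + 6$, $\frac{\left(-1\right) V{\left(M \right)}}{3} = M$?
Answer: $-539 - 7 i \sqrt{10} \approx -539.0 - 22.136 i$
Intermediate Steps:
$V{\left(M \right)} = - 3 M$
$p = 7$ ($p = 1 + 6 = 7$)
$k = 2$ ($k = 7 - 5 = 2$)
$O{\left(v \right)} = \sqrt{2 + v}$ ($O{\left(v \right)} = \sqrt{v + 2} = \sqrt{2 + v}$)
$\left(77 + O{\left(V{\left(4 \right)} \right)}\right) 7 \left(-1\right) = \left(77 + \sqrt{2 - 12}\right) 7 \left(-1\right) = \left(77 + \sqrt{2 - 12}\right) \left(-7\right) = \left(77 + \sqrt{-10}\right) \left(-7\right) = \left(77 + i \sqrt{10}\right) \left(-7\right) = -539 - 7 i \sqrt{10}$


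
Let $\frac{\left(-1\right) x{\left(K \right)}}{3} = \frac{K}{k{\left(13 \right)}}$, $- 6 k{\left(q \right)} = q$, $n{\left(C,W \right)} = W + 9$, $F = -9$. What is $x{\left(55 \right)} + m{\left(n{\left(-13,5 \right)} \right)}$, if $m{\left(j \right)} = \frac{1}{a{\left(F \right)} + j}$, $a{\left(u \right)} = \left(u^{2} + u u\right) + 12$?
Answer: $\frac{186133}{2444} \approx 76.159$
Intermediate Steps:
$n{\left(C,W \right)} = 9 + W$
$k{\left(q \right)} = - \frac{q}{6}$
$x{\left(K \right)} = \frac{18 K}{13}$ ($x{\left(K \right)} = - 3 \frac{K}{\left(- \frac{1}{6}\right) 13} = - 3 \frac{K}{- \frac{13}{6}} = - 3 K \left(- \frac{6}{13}\right) = - 3 \left(- \frac{6 K}{13}\right) = \frac{18 K}{13}$)
$a{\left(u \right)} = 12 + 2 u^{2}$ ($a{\left(u \right)} = \left(u^{2} + u^{2}\right) + 12 = 2 u^{2} + 12 = 12 + 2 u^{2}$)
$m{\left(j \right)} = \frac{1}{174 + j}$ ($m{\left(j \right)} = \frac{1}{\left(12 + 2 \left(-9\right)^{2}\right) + j} = \frac{1}{\left(12 + 2 \cdot 81\right) + j} = \frac{1}{\left(12 + 162\right) + j} = \frac{1}{174 + j}$)
$x{\left(55 \right)} + m{\left(n{\left(-13,5 \right)} \right)} = \frac{18}{13} \cdot 55 + \frac{1}{174 + \left(9 + 5\right)} = \frac{990}{13} + \frac{1}{174 + 14} = \frac{990}{13} + \frac{1}{188} = \frac{186133}{2444}$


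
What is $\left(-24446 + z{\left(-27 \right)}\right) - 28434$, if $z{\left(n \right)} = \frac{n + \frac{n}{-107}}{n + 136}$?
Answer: $- \frac{616742302}{11663} \approx -52880.0$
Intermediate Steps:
$z{\left(n \right)} = \frac{106 n}{107 \left(136 + n\right)}$ ($z{\left(n \right)} = \frac{n + n \left(- \frac{1}{107}\right)}{136 + n} = \frac{n - \frac{n}{107}}{136 + n} = \frac{\frac{106}{107} n}{136 + n} = \frac{106 n}{107 \left(136 + n\right)}$)
$\left(-24446 + z{\left(-27 \right)}\right) - 28434 = \left(-24446 + \frac{106}{107} \left(-27\right) \frac{1}{136 - 27}\right) - 28434 = \left(-24446 + \frac{106}{107} \left(-27\right) \frac{1}{109}\right) - 28434 = \left(-24446 - \frac{2862}{11663}\right) - 28434 = - \frac{285116560}{11663} - 28434 = - \frac{616742302}{11663}$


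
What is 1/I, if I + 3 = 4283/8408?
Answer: -8408/20941 ≈ -0.40151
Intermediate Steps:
I = -20941/8408 (I = -3 + 4283/8408 = -20941/8408 ≈ -2.4906)
1/I = 1/(-20941/8408) = -8408/20941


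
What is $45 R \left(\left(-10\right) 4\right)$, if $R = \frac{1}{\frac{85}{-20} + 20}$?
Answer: $- \frac{800}{7} \approx -114.29$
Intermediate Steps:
$R = \frac{4}{63}$ ($R = \frac{1}{85 \left(- \frac{1}{20}\right) + 20} = \frac{1}{- \frac{17}{4} + 20} = \frac{1}{\frac{63}{4}} = \frac{4}{63} \approx 0.063492$)
$45 R \left(\left(-10\right) 4\right) = 45 \cdot \frac{4}{63} \left(\left(-10\right) 4\right) = \frac{20}{7} \left(-40\right) = - \frac{800}{7}$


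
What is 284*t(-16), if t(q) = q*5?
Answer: -22720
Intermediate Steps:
t(q) = 5*q
284*t(-16) = 284*(5*(-16)) = 284*(-80) = -22720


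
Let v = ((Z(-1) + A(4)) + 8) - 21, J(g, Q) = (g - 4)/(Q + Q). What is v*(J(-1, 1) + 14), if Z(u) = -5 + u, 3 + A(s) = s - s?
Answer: -253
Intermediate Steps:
A(s) = -3 (A(s) = -3 + (s - s) = -3 + 0 = -3)
J(g, Q) = (-4 + g)/(2*Q) (J(g, Q) = (-4 + g)/((2*Q)) = (-4 + g)*(1/(2*Q)) = (-4 + g)/(2*Q))
v = -22 (v = (((-5 - 1) - 3) + 8) - 21 = ((-6 - 3) + 8) - 21 = (-9 + 8) - 21 = -1 - 21 = -22)
v*(J(-1, 1) + 14) = -22*((½)*(-4 - 1)/1 + 14) = -22*((½)*1*(-5) + 14) = -22*(-5/2 + 14) = -22*23/2 = -253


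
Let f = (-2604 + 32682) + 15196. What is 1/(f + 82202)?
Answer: 1/127476 ≈ 7.8446e-6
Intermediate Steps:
f = 45274 (f = 30078 + 15196 = 45274)
1/(f + 82202) = 1/(45274 + 82202) = 1/127476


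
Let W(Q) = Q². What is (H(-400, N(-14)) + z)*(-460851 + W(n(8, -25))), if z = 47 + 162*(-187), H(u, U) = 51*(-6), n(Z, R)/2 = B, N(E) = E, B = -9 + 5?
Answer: 14078425211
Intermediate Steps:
B = -4
n(Z, R) = -8 (n(Z, R) = 2*(-4) = -8)
H(u, U) = -306
z = -30247 (z = 47 - 30294 = -30247)
(H(-400, N(-14)) + z)*(-460851 + W(n(8, -25))) = (-306 - 30247)*(-460851 + (-8)²) = -30553*(-460851 + 64) = -30553*(-460787) = 14078425211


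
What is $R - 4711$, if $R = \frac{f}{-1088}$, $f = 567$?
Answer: $- \frac{5126135}{1088} \approx -4711.5$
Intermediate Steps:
$R = - \frac{567}{1088}$ ($R = \frac{567}{-1088} = 567 \left(- \frac{1}{1088}\right) = - \frac{567}{1088} \approx -0.52114$)
$R - 4711 = - \frac{567}{1088} - 4711 = - \frac{5126135}{1088}$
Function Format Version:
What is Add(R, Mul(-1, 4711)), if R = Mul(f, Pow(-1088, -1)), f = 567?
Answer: Rational(-5126135, 1088) ≈ -4711.5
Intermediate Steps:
R = Rational(-567, 1088) (R = Mul(567, Pow(-1088, -1)) = Mul(567, Rational(-1, 1088)) = Rational(-567, 1088) ≈ -0.52114)
Add(R, Mul(-1, 4711)) = Add(Rational(-567, 1088), Mul(-1, 4711)) = Add(Rational(-567, 1088), -4711) = Rational(-5126135, 1088)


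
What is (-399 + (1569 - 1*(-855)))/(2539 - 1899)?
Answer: 405/128 ≈ 3.1641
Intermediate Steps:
(-399 + (1569 - 1*(-855)))/(2539 - 1899) = (-399 + (1569 + 855))/640 = (-399 + 2424)*(1/640) = 2025*(1/640) = 405/128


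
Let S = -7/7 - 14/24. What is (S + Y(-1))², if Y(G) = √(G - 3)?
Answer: (19 - 24*I)²/144 ≈ -1.4931 - 6.3333*I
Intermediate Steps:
Y(G) = √(-3 + G)
S = -19/12 (S = -7*⅐ - 14*1/24 = -1 - 7/12 = -19/12 ≈ -1.5833)
(S + Y(-1))² = (-19/12 + √(-3 - 1))² = (-19/12 + √(-4))² = (-19/12 + 2*I)²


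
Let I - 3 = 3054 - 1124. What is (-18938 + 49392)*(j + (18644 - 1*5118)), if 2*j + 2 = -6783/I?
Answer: 796080761809/1933 ≈ 4.1184e+8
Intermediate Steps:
I = 1933 (I = 3 + (3054 - 1124) = 3 + 1930 = 1933)
j = -10649/3866 (j = -1 + (-6783/1933)/2 = -1 + (-6783*1/1933)/2 = -1 + (½)*(-6783/1933) = -1 - 6783/3866 = -10649/3866 ≈ -2.7545)
(-18938 + 49392)*(j + (18644 - 1*5118)) = (-18938 + 49392)*(-10649/3866 + (18644 - 1*5118)) = 30454*(-10649/3866 + (18644 - 5118)) = 30454*(-10649/3866 + 13526) = 30454*(52280867/3866) = 796080761809/1933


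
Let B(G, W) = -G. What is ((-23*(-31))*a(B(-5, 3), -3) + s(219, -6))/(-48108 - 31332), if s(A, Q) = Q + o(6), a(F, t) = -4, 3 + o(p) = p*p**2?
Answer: 529/15888 ≈ 0.033296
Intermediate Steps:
o(p) = -3 + p**3 (o(p) = -3 + p*p**2 = -3 + p**3)
s(A, Q) = 213 + Q (s(A, Q) = Q + (-3 + 6**3) = Q + (-3 + 216) = Q + 213 = 213 + Q)
((-23*(-31))*a(B(-5, 3), -3) + s(219, -6))/(-48108 - 31332) = (-23*(-31)*(-4) + (213 - 6))/(-48108 - 31332) = (713*(-4) + 207)/(-79440) = (-2852 + 207)*(-1/79440) = -2645*(-1/79440) = 529/15888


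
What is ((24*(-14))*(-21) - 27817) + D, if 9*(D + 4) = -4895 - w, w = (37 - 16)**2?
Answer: -192221/9 ≈ -21358.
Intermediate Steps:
w = 441 (w = 21**2 = 441)
D = -5372/9 (D = -4 + (-4895 - 1*441)/9 = -4 + (-4895 - 441)/9 = -4 + (1/9)*(-5336) = -4 - 5336/9 = -5372/9 ≈ -596.89)
((24*(-14))*(-21) - 27817) + D = ((24*(-14))*(-21) - 27817) - 5372/9 = (-336*(-21) - 27817) - 5372/9 = (7056 - 27817) - 5372/9 = -20761 - 5372/9 = -192221/9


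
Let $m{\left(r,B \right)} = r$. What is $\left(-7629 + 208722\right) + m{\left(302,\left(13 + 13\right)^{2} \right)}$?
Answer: $201395$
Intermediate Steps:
$\left(-7629 + 208722\right) + m{\left(302,\left(13 + 13\right)^{2} \right)} = \left(-7629 + 208722\right) + 302 = 201093 + 302 = 201395$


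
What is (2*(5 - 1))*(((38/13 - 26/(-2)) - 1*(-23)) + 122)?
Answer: 16736/13 ≈ 1287.4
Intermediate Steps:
(2*(5 - 1))*(((38/13 - 26/(-2)) - 1*(-23)) + 122) = (2*4)*(((38*(1/13) - 26*(-½)) + 23) + 122) = 8*(((38/13 + 13) + 23) + 122) = 8*((207/13 + 23) + 122) = 8*(506/13 + 122) = 8*(2092/13) = 16736/13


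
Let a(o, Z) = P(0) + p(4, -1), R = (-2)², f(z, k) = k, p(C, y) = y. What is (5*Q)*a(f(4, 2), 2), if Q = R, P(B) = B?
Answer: -20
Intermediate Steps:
R = 4
Q = 4
a(o, Z) = -1 (a(o, Z) = 0 - 1 = -1)
(5*Q)*a(f(4, 2), 2) = (5*4)*(-1) = 20*(-1) = -20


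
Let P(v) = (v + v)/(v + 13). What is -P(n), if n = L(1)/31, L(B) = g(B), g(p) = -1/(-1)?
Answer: -1/202 ≈ -0.0049505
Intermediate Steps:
g(p) = 1 (g(p) = -1*(-1) = 1)
L(B) = 1
n = 1/31 ≈ 0.032258
P(v) = 2*v/(13 + v) (P(v) = (2*v)/(13 + v) = 2*v/(13 + v))
-P(n) = -2/(31*(13 + 1/31)) = -2/(31*404/31) = -2*31/(31*404) = -1*1/202 = -1/202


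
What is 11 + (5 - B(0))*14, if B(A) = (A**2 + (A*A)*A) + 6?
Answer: -3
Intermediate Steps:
B(A) = 6 + A**2 + A**3 (B(A) = (A**2 + A**2*A) + 6 = (A**2 + A**3) + 6 = 6 + A**2 + A**3)
11 + (5 - B(0))*14 = 11 + (5 - (6 + 0**2 + 0**3))*14 = 11 + (5 - (6 + 0 + 0))*14 = 11 + (5 - 1*6)*14 = 11 + (5 - 6)*14 = 11 - 1*14 = 11 - 14 = -3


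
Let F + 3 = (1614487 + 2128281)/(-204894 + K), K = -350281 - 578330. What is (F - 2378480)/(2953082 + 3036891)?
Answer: -2696026115683/6789664345365 ≈ -0.39708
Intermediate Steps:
K = -928611
F = -7143283/1133505 (F = -3 + (1614487 + 2128281)/(-204894 - 928611) = -3 + 3742768/(-1133505) = -3 + 3742768*(-1/1133505) = -3 - 3742768/1133505 = -7143283/1133505 ≈ -6.3019)
(F - 2378480)/(2953082 + 3036891) = (-7143283/1133505 - 2378480)/(2953082 + 3036891) = -2696026115683/1133505/5989973 = -2696026115683/1133505*1/5989973 = -2696026115683/6789664345365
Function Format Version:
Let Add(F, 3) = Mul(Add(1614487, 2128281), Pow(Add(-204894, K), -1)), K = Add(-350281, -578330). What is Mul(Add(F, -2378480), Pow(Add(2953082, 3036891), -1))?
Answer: Rational(-2696026115683, 6789664345365) ≈ -0.39708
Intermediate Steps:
K = -928611
F = Rational(-7143283, 1133505) (F = Add(-3, Mul(Add(1614487, 2128281), Pow(Add(-204894, -928611), -1))) = Add(-3, Mul(3742768, Pow(-1133505, -1))) = Add(-3, Mul(3742768, Rational(-1, 1133505))) = Add(-3, Rational(-3742768, 1133505)) = Rational(-7143283, 1133505) ≈ -6.3019)
Mul(Add(F, -2378480), Pow(Add(2953082, 3036891), -1)) = Mul(Add(Rational(-7143283, 1133505), -2378480), Pow(Add(2953082, 3036891), -1)) = Mul(Rational(-2696026115683, 1133505), Pow(5989973, -1)) = Mul(Rational(-2696026115683, 1133505), Rational(1, 5989973)) = Rational(-2696026115683, 6789664345365)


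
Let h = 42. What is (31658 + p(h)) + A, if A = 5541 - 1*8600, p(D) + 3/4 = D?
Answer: 114561/4 ≈ 28640.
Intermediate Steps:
p(D) = -¾ + D
A = -3059 (A = 5541 - 8600 = -3059)
(31658 + p(h)) + A = (31658 + (-¾ + 42)) - 3059 = (31658 + 165/4) - 3059 = 126797/4 - 3059 = 114561/4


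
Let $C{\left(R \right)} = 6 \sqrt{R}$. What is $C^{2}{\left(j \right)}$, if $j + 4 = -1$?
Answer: $-180$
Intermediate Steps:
$j = -5$ ($j = -4 - 1 = -5$)
$C^{2}{\left(j \right)} = \left(6 \sqrt{-5}\right)^{2} = \left(6 i \sqrt{5}\right)^{2} = -180$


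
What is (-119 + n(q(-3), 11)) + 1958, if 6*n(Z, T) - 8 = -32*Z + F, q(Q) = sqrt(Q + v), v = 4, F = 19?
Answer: 11029/6 ≈ 1838.2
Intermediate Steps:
q(Q) = sqrt(4 + Q) (q(Q) = sqrt(Q + 4) = sqrt(4 + Q))
n(Z, T) = 9/2 - 16*Z/3 (n(Z, T) = 4/3 + (-32*Z + 19)/6 = 4/3 + (19 - 32*Z)/6 = 4/3 + (19/6 - 16*Z/3) = 9/2 - 16*Z/3)
(-119 + n(q(-3), 11)) + 1958 = (-119 + (9/2 - 16*sqrt(4 - 3)/3)) + 1958 = (-119 + (9/2 - 16*sqrt(1)/3)) + 1958 = (-119 + (9/2 - 16/3*1)) + 1958 = (-119 + (9/2 - 16/3)) + 1958 = (-119 - 5/6) + 1958 = -719/6 + 1958 = 11029/6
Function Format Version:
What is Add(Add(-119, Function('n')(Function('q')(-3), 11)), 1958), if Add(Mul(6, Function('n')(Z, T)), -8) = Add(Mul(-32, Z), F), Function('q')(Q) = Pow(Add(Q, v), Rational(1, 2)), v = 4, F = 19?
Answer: Rational(11029, 6) ≈ 1838.2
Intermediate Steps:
Function('q')(Q) = Pow(Add(4, Q), Rational(1, 2)) (Function('q')(Q) = Pow(Add(Q, 4), Rational(1, 2)) = Pow(Add(4, Q), Rational(1, 2)))
Function('n')(Z, T) = Add(Rational(9, 2), Mul(Rational(-16, 3), Z)) (Function('n')(Z, T) = Add(Rational(4, 3), Mul(Rational(1, 6), Add(Mul(-32, Z), 19))) = Add(Rational(4, 3), Mul(Rational(1, 6), Add(19, Mul(-32, Z)))) = Add(Rational(4, 3), Add(Rational(19, 6), Mul(Rational(-16, 3), Z))) = Add(Rational(9, 2), Mul(Rational(-16, 3), Z)))
Add(Add(-119, Function('n')(Function('q')(-3), 11)), 1958) = Add(Add(-119, Add(Rational(9, 2), Mul(Rational(-16, 3), Pow(Add(4, -3), Rational(1, 2))))), 1958) = Add(Add(-119, Add(Rational(9, 2), Mul(Rational(-16, 3), Pow(1, Rational(1, 2))))), 1958) = Add(Add(-119, Add(Rational(9, 2), Mul(Rational(-16, 3), 1))), 1958) = Add(Add(-119, Add(Rational(9, 2), Rational(-16, 3))), 1958) = Add(Add(-119, Rational(-5, 6)), 1958) = Add(Rational(-719, 6), 1958) = Rational(11029, 6)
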